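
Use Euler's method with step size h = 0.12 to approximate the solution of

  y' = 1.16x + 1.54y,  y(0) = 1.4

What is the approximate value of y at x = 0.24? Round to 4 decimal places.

1.9820

Euler: y_{n+1} = y_n + h·f(x_n, y_n).
x=0.000000, y=1.400000: f=2.156000 → y ← 1.400000 + 0.12·2.156000 = 1.658720
x=0.120000, y=1.658720: f=2.693629 → y ← 1.658720 + 0.12·2.693629 = 1.981955
y(0.24) ≈ 1.9820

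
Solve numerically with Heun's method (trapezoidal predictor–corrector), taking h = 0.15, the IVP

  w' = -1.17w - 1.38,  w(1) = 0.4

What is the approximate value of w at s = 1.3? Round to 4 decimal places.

Heun: k1 = f(s_n, w_n); k2 = f(s_n + h, w_n + h·k1); w_{n+1} = w_n + (h/2)·(k1 + k2).
s=1.000000, w=0.400000:
  k1 = f(1.000000, 0.400000) = -1.848000
  k2 = f(1.150000, 0.122800) = -1.523676
  w ← 0.400000 + (0.15/2)·(-1.848000 + (-1.523676)) = 0.147124
s=1.150000, w=0.147124:
  k1 = f(1.150000, 0.147124) = -1.552135
  k2 = f(1.300000, -0.085696) = -1.279736
  w ← 0.147124 + (0.15/2)·(-1.552135 + (-1.279736)) = -0.065266
w(1.3) ≈ -0.0653

-0.0653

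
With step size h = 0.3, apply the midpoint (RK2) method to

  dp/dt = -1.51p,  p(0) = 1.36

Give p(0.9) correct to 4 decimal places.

Midpoint: k1 = f(t_n, p_n); k2 = f(t_n + h/2, p_n + (h/2)·k1); p_{n+1} = p_n + h·k2.
t=0.000000, p=1.360000:
  k1 = f(0.000000, 1.360000) = -2.053600
  k2 = f(0.150000, 1.051960) = -1.588460
  p ← 1.360000 + 0.3·(-1.588460) = 0.883462
t=0.300000, p=0.883462:
  k1 = f(0.300000, 0.883462) = -1.334028
  k2 = f(0.450000, 0.683358) = -1.031871
  p ← 0.883462 + 0.3·(-1.031871) = 0.573901
t=0.600000, p=0.573901:
  k1 = f(0.600000, 0.573901) = -0.866590
  k2 = f(0.750000, 0.443912) = -0.670308
  p ← 0.573901 + 0.3·(-0.670308) = 0.372809
p(0.9) ≈ 0.3728

0.3728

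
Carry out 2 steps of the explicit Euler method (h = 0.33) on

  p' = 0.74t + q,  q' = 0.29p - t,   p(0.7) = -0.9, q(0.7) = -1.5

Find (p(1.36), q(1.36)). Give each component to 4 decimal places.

-1.5722, -2.2742

Euler on (p,q): p_{n+1} = p_n + h·p', q_{n+1} = q_n + h·q'.
0.700000: (-0.900000, -1.500000); f=(-0.982000, -0.961000) → (-1.224060, -1.817130)
1.030000: (-1.224060, -1.817130); f=(-1.054930, -1.384977) → (-1.572187, -2.274173)
(p(1.36), q(1.36)) ≈ (-1.5722, -2.2742)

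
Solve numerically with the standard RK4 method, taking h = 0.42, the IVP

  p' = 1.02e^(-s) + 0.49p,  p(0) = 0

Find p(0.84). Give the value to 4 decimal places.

0.7377

RK4: k1 = f(s_n, p_n); k2 = f(s_n + h/2, p_n + (h/2)·k1); k3 = f(s_n + h/2, p_n + (h/2)·k2); k4 = f(s_n + h, p_n + h·k3); p_{n+1} = p_n + (h/6)·(k1 + 2k2 + 2k3 + k4).
s=0.000000, p=0.000000:
  k1 = f(0.000000, 0.000000) = 1.020000
  k2 = f(0.210000, 0.214200) = 0.931754
  k3 = f(0.210000, 0.195668) = 0.922673
  k4 = f(0.420000, 0.387523) = 0.860074
  p ← 0.000000 + (0.42/6)·(k1 + 2k2 + 2k3 + k4) = 0.391225
s=0.420000, p=0.391225:
  k1 = f(0.420000, 0.391225) = 0.861888
  k2 = f(0.630000, 0.572221) = 0.823632
  k3 = f(0.630000, 0.564188) = 0.819696
  k4 = f(0.840000, 0.735497) = 0.800738
  p ← 0.391225 + (0.42/6)·(k1 + 2k2 + 2k3 + k4) = 0.737675
p(0.84) ≈ 0.7377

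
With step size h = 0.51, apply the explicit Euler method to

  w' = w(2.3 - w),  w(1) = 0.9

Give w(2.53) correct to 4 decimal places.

Euler: w_{n+1} = w_n + h·f(x_n, w_n).
x=1.000000, w=0.900000: f=1.260000 → w ← 0.900000 + 0.51·1.260000 = 1.542600
x=1.510000, w=1.542600: f=1.168365 → w ← 1.542600 + 0.51·1.168365 = 2.138466
x=2.020000, w=2.138466: f=0.345434 → w ← 2.138466 + 0.51·0.345434 = 2.314638
w(2.53) ≈ 2.3146

2.3146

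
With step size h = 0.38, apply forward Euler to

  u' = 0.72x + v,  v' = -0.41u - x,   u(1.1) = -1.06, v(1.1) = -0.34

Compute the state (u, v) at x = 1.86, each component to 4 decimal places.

Euler on (u,v): u_{n+1} = u_n + h·u', v_{n+1} = v_n + h·v'.
1.100000: (-1.060000, -0.340000); f=(0.452000, -0.665400) → (-0.888240, -0.592852)
1.480000: (-0.888240, -0.592852); f=(0.472748, -1.115822) → (-0.708596, -1.016864)
(u(1.86), v(1.86)) ≈ (-0.7086, -1.0169)

-0.7086, -1.0169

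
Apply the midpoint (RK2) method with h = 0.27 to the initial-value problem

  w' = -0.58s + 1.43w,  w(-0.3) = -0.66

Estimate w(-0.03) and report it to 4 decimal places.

-0.9291

Midpoint: k1 = f(s_n, w_n); k2 = f(s_n + h/2, w_n + (h/2)·k1); w_{n+1} = w_n + h·k2.
s=-0.300000, w=-0.660000:
  k1 = f(-0.300000, -0.660000) = -0.769800
  k2 = f(-0.165000, -0.763923) = -0.996710
  w ← -0.660000 + 0.27·(-0.996710) = -0.929112
w(-0.03) ≈ -0.9291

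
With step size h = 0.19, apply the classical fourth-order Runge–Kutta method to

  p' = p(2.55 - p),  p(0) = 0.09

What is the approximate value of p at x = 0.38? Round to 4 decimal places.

0.2242

RK4: k1 = f(x_n, p_n); k2 = f(x_n + h/2, p_n + (h/2)·k1); k3 = f(x_n + h/2, p_n + (h/2)·k2); k4 = f(x_n + h, p_n + h·k3); p_{n+1} = p_n + (h/6)·(k1 + 2k2 + 2k3 + k4).
x=0.000000, p=0.090000:
  k1 = f(0.000000, 0.090000) = 0.221400
  k2 = f(0.095000, 0.111033) = 0.270806
  k3 = f(0.095000, 0.115727) = 0.281710
  k4 = f(0.190000, 0.143525) = 0.345389
  p ← 0.090000 + (0.19/6)·(k1 + 2k2 + 2k3 + k4) = 0.142941
x=0.190000, p=0.142941:
  k1 = f(0.190000, 0.142941) = 0.344067
  k2 = f(0.285000, 0.175627) = 0.417005
  k3 = f(0.285000, 0.182556) = 0.432192
  k4 = f(0.380000, 0.225057) = 0.523246
  p ← 0.142941 + (0.19/6)·(k1 + 2k2 + 2k3 + k4) = 0.224188
p(0.38) ≈ 0.2242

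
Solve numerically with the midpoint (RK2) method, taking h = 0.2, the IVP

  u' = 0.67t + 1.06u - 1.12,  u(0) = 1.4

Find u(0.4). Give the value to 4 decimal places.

Midpoint: k1 = f(t_n, u_n); k2 = f(t_n + h/2, u_n + (h/2)·k1); u_{n+1} = u_n + h·k2.
t=0.000000, u=1.400000:
  k1 = f(0.000000, 1.400000) = 0.364000
  k2 = f(0.100000, 1.436400) = 0.469584
  u ← 1.400000 + 0.2·0.469584 = 1.493917
t=0.200000, u=1.493917:
  k1 = f(0.200000, 1.493917) = 0.597552
  k2 = f(0.300000, 1.553672) = 0.727892
  u ← 1.493917 + 0.2·0.727892 = 1.639495
u(0.4) ≈ 1.6395

1.6395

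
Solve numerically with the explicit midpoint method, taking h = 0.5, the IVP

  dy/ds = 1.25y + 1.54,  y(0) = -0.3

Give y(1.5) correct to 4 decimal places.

4.3895

Midpoint: k1 = f(s_n, y_n); k2 = f(s_n + h/2, y_n + (h/2)·k1); y_{n+1} = y_n + h·k2.
s=0.000000, y=-0.300000:
  k1 = f(0.000000, -0.300000) = 1.165000
  k2 = f(0.250000, -0.008750) = 1.529062
  y ← -0.300000 + 0.5·1.529062 = 0.464531
s=0.500000, y=0.464531:
  k1 = f(0.500000, 0.464531) = 2.120664
  k2 = f(0.750000, 0.994697) = 2.783372
  y ← 0.464531 + 0.5·2.783372 = 1.856217
s=1.000000, y=1.856217:
  k1 = f(1.000000, 1.856217) = 3.860271
  k2 = f(1.250000, 2.821285) = 5.066606
  y ← 1.856217 + 0.5·5.066606 = 4.389520
y(1.5) ≈ 4.3895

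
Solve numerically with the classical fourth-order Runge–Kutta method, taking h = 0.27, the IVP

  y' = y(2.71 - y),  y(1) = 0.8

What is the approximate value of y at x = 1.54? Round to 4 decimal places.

1.7453

RK4: k1 = f(x_n, y_n); k2 = f(x_n + h/2, y_n + (h/2)·k1); k3 = f(x_n + h/2, y_n + (h/2)·k2); k4 = f(x_n + h, y_n + h·k3); y_{n+1} = y_n + (h/6)·(k1 + 2k2 + 2k3 + k4).
x=1.000000, y=0.800000:
  k1 = f(1.000000, 0.800000) = 1.528000
  k2 = f(1.135000, 1.006280) = 1.714419
  k3 = f(1.135000, 1.031447) = 1.731338
  k4 = f(1.270000, 1.267461) = 1.828362
  y ← 0.800000 + (0.27/6)·(k1 + 2k2 + 2k3 + k4) = 1.261154
x=1.270000, y=1.261154:
  k1 = f(1.270000, 1.261154) = 1.827218
  k2 = f(1.405000, 1.507829) = 1.812668
  k3 = f(1.405000, 1.505865) = 1.813265
  k4 = f(1.540000, 1.750736) = 1.679418
  y ← 1.261154 + (0.27/6)·(k1 + 2k2 + 2k3 + k4) = 1.745287
y(1.54) ≈ 1.7453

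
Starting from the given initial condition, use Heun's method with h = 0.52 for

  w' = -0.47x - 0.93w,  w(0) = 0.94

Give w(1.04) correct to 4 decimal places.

Heun: k1 = f(x_n, w_n); k2 = f(x_n + h, w_n + h·k1); w_{n+1} = w_n + (h/2)·(k1 + k2).
x=0.000000, w=0.940000:
  k1 = f(0.000000, 0.940000) = -0.874200
  k2 = f(0.520000, 0.485416) = -0.695837
  w ← 0.940000 + (0.52/2)·(-0.874200 + (-0.695837)) = 0.531790
x=0.520000, w=0.531790:
  k1 = f(0.520000, 0.531790) = -0.738965
  k2 = f(1.040000, 0.147529) = -0.626002
  w ← 0.531790 + (0.52/2)·(-0.738965 + (-0.626002)) = 0.176899
w(1.04) ≈ 0.1769

0.1769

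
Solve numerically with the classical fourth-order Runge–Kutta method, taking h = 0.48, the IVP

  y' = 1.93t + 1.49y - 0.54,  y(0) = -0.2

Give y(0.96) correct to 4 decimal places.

RK4: k1 = f(t_n, y_n); k2 = f(t_n + h/2, y_n + (h/2)·k1); k3 = f(t_n + h/2, y_n + (h/2)·k2); k4 = f(t_n + h, y_n + h·k3); y_{n+1} = y_n + (h/6)·(k1 + 2k2 + 2k3 + k4).
t=0.000000, y=-0.200000:
  k1 = f(0.000000, -0.200000) = -0.838000
  k2 = f(0.240000, -0.401120) = -0.674469
  k3 = f(0.240000, -0.361873) = -0.615990
  k4 = f(0.480000, -0.495675) = -0.352156
  y ← -0.200000 + (0.48/6)·(k1 + 2k2 + 2k3 + k4) = -0.501686
t=0.480000, y=-0.501686:
  k1 = f(0.480000, -0.501686) = -0.361112
  k2 = f(0.720000, -0.588353) = -0.027046
  k3 = f(0.720000, -0.508177) = 0.092416
  k4 = f(0.960000, -0.457326) = 0.631384
  y ← -0.501686 + (0.48/6)·(k1 + 2k2 + 2k3 + k4) = -0.469605
y(0.96) ≈ -0.4696

-0.4696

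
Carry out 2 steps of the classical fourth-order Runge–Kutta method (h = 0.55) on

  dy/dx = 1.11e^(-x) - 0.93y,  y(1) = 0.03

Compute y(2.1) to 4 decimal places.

0.1660

RK4: k1 = f(x_n, y_n); k2 = f(x_n + h/2, y_n + (h/2)·k1); k3 = f(x_n + h/2, y_n + (h/2)·k2); k4 = f(x_n + h, y_n + h·k3); y_{n+1} = y_n + (h/6)·(k1 + 2k2 + 2k3 + k4).
x=1.000000, y=0.030000:
  k1 = f(1.000000, 0.030000) = 0.380446
  k2 = f(1.275000, 0.134623) = 0.184969
  k3 = f(1.275000, 0.080867) = 0.234962
  k4 = f(1.550000, 0.159229) = 0.087512
  y ← 0.030000 + (0.55/6)·(k1 + 2k2 + 2k3 + k4) = 0.149884
x=1.550000, y=0.149884:
  k1 = f(1.550000, 0.149884) = 0.096203
  k2 = f(1.825000, 0.176340) = 0.014956
  k3 = f(1.825000, 0.153996) = 0.035735
  k4 = f(2.100000, 0.169538) = -0.021744
  y ← 0.149884 + (0.55/6)·(k1 + 2k2 + 2k3 + k4) = 0.166002
y(2.1) ≈ 0.1660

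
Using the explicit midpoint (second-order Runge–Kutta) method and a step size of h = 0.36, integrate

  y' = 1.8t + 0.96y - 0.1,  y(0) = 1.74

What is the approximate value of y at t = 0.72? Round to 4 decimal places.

Midpoint: k1 = f(t_n, y_n); k2 = f(t_n + h/2, y_n + (h/2)·k1); y_{n+1} = y_n + h·k2.
t=0.000000, y=1.740000:
  k1 = f(0.000000, 1.740000) = 1.570400
  k2 = f(0.180000, 2.022672) = 2.165765
  y ← 1.740000 + 0.36·2.165765 = 2.519675
t=0.360000, y=2.519675:
  k1 = f(0.360000, 2.519675) = 2.966888
  k2 = f(0.540000, 3.053715) = 3.803567
  y ← 2.519675 + 0.36·3.803567 = 3.888959
y(0.72) ≈ 3.8890

3.8890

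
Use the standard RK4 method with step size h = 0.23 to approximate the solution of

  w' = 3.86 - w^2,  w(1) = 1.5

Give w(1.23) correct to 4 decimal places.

RK4: k1 = f(t_n, w_n); k2 = f(t_n + h/2, w_n + (h/2)·k1); k3 = f(t_n + h/2, w_n + (h/2)·k2); k4 = f(t_n + h, w_n + h·k3); w_{n+1} = w_n + (h/6)·(k1 + 2k2 + 2k3 + k4).
t=1.000000, w=1.500000:
  k1 = f(1.000000, 1.500000) = 1.610000
  k2 = f(1.115000, 1.685150) = 1.020269
  k3 = f(1.115000, 1.617331) = 1.244240
  k4 = f(1.230000, 1.786175) = 0.669578
  w ← 1.500000 + (0.23/6)·(k1 + 2k2 + 2k3 + k4) = 1.760996
w(1.23) ≈ 1.7610

1.7610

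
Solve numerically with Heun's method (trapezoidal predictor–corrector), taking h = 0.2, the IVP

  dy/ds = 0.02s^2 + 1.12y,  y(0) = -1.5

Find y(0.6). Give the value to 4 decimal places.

-2.9215

Heun: k1 = f(s_n, y_n); k2 = f(s_n + h, y_n + h·k1); y_{n+1} = y_n + (h/2)·(k1 + k2).
s=0.000000, y=-1.500000:
  k1 = f(0.000000, -1.500000) = -1.680000
  k2 = f(0.200000, -1.836000) = -2.055520
  y ← -1.500000 + (0.2/2)·(-1.680000 + (-2.055520)) = -1.873552
s=0.200000, y=-1.873552:
  k1 = f(0.200000, -1.873552) = -2.097578
  k2 = f(0.400000, -2.293068) = -2.565036
  y ← -1.873552 + (0.2/2)·(-2.097578 + (-2.565036)) = -2.339813
s=0.400000, y=-2.339813:
  k1 = f(0.400000, -2.339813) = -2.617391
  k2 = f(0.600000, -2.863292) = -3.199687
  y ← -2.339813 + (0.2/2)·(-2.617391 + (-3.199687)) = -2.921521
y(0.6) ≈ -2.9215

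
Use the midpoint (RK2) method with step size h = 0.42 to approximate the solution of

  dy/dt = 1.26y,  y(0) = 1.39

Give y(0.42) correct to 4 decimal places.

2.3202

Midpoint: k1 = f(t_n, y_n); k2 = f(t_n + h/2, y_n + (h/2)·k1); y_{n+1} = y_n + h·k2.
t=0.000000, y=1.390000:
  k1 = f(0.000000, 1.390000) = 1.751400
  k2 = f(0.210000, 1.757794) = 2.214820
  y ← 1.390000 + 0.42·2.214820 = 2.320225
y(0.42) ≈ 2.3202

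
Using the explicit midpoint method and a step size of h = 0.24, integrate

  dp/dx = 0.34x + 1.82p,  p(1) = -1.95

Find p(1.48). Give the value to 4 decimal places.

Midpoint: k1 = f(x_n, p_n); k2 = f(x_n + h/2, p_n + (h/2)·k1); p_{n+1} = p_n + h·k2.
x=1.000000, p=-1.950000:
  k1 = f(1.000000, -1.950000) = -3.209000
  k2 = f(1.120000, -2.335080) = -3.869046
  p ← -1.950000 + 0.24·(-3.869046) = -2.878571
x=1.240000, p=-2.878571:
  k1 = f(1.240000, -2.878571) = -4.817399
  k2 = f(1.360000, -3.456659) = -5.828719
  p ← -2.878571 + 0.24·(-5.828719) = -4.277464
p(1.48) ≈ -4.2775

-4.2775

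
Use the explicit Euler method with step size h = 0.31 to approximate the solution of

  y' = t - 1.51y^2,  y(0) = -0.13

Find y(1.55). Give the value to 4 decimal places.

Euler: y_{n+1} = y_n + h·f(t_n, y_n).
t=0.000000, y=-0.130000: f=-0.025519 → y ← -0.130000 + 0.31·(-0.025519) = -0.137911
t=0.310000, y=-0.137911: f=0.281281 → y ← -0.137911 + 0.31·0.281281 = -0.050714
t=0.620000, y=-0.050714: f=0.616116 → y ← -0.050714 + 0.31·0.616116 = 0.140282
t=0.930000, y=0.140282: f=0.900285 → y ← 0.140282 + 0.31·0.900285 = 0.419370
t=1.240000, y=0.419370: f=0.974434 → y ← 0.419370 + 0.31·0.974434 = 0.721445
y(1.55) ≈ 0.7214

0.7214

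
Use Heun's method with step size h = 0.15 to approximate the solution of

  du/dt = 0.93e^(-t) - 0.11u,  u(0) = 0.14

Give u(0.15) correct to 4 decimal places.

Heun: k1 = f(t_n, u_n); k2 = f(t_n + h, u_n + h·k1); u_{n+1} = u_n + (h/2)·(k1 + k2).
t=0.000000, u=0.140000:
  k1 = f(0.000000, 0.140000) = 0.914600
  k2 = f(0.150000, 0.277190) = 0.769968
  u ← 0.140000 + (0.15/2)·(0.914600 + 0.769968) = 0.266343
u(0.15) ≈ 0.2663

0.2663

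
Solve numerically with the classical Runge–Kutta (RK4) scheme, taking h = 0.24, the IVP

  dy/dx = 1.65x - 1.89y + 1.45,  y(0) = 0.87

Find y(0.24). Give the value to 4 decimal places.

RK4: k1 = f(x_n, y_n); k2 = f(x_n + h/2, y_n + (h/2)·k1); k3 = f(x_n + h/2, y_n + (h/2)·k2); k4 = f(x_n + h, y_n + h·k3); y_{n+1} = y_n + (h/6)·(k1 + 2k2 + 2k3 + k4).
x=0.000000, y=0.870000:
  k1 = f(0.000000, 0.870000) = -0.194300
  k2 = f(0.120000, 0.846684) = 0.047767
  k3 = f(0.120000, 0.875732) = -0.007134
  k4 = f(0.240000, 0.868288) = 0.204936
  y ← 0.870000 + (0.24/6)·(k1 + 2k2 + 2k3 + k4) = 0.873676
y(0.24) ≈ 0.8737

0.8737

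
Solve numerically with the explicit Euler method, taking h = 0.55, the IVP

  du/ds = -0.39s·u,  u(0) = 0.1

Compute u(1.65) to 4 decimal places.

0.0674

Euler: u_{n+1} = u_n + h·f(s_n, u_n).
s=0.000000, u=0.100000: f=0.000000 → u ← 0.100000 + 0.55·0.000000 = 0.100000
s=0.550000, u=0.100000: f=-0.021450 → u ← 0.100000 + 0.55·(-0.021450) = 0.088203
s=1.100000, u=0.088203: f=-0.037839 → u ← 0.088203 + 0.55·(-0.037839) = 0.067391
u(1.65) ≈ 0.0674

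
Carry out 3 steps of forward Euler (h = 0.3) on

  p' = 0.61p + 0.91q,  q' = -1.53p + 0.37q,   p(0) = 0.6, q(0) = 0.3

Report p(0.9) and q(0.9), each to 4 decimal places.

1.0450, -0.7694

Euler on (p,q): p_{n+1} = p_n + h·p', q_{n+1} = q_n + h·q'.
0.000000: (0.600000, 0.300000); f=(0.639000, -0.807000) → (0.791700, 0.057900)
0.300000: (0.791700, 0.057900); f=(0.535626, -1.189878) → (0.952388, -0.299063)
0.600000: (0.952388, -0.299063); f=(0.308809, -1.567807) → (1.045030, -0.769405)
(p(0.9), q(0.9)) ≈ (1.0450, -0.7694)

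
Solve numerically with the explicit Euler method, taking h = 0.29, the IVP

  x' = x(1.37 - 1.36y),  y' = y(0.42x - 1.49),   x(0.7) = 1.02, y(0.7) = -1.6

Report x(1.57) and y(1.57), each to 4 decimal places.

6.6609, -0.9353

Euler on (x,y): x_{n+1} = x_n + h·x', y_{n+1} = y_n + h·y'.
0.700000: (1.020000, -1.600000); f=(3.616920, 1.698560) → (2.068907, -1.107418)
0.990000: (2.068907, -1.107418); f=(5.950358, 0.687772) → (3.794511, -0.907964)
1.280000: (3.794511, -0.907964); f=(9.884058, -0.094151) → (6.660887, -0.935268)
(x(1.57), y(1.57)) ≈ (6.6609, -0.9353)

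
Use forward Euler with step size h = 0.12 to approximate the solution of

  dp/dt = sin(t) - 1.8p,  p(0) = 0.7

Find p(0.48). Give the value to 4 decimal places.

0.3379

Euler: p_{n+1} = p_n + h·f(t_n, p_n).
t=0.000000, p=0.700000: f=-1.260000 → p ← 0.700000 + 0.12·(-1.260000) = 0.548800
t=0.120000, p=0.548800: f=-0.868128 → p ← 0.548800 + 0.12·(-0.868128) = 0.444625
t=0.240000, p=0.444625: f=-0.562622 → p ← 0.444625 + 0.12·(-0.562622) = 0.377110
t=0.360000, p=0.377110: f=-0.326524 → p ← 0.377110 + 0.12·(-0.326524) = 0.337927
p(0.48) ≈ 0.3379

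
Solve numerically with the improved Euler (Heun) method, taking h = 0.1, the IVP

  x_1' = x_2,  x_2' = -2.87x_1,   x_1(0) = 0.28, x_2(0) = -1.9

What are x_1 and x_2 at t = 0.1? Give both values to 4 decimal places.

0.0860, -1.9531

Heun on (x_1,x_2): k1 = f(t_n, state_n); k2 = f(t_n + h, state_n + h·k1); state_{n+1} = state_n + (h/2)·(k1 + k2).
0.000000: (0.280000, -1.900000)
  k1 = (-1.900000, -0.803600)
  predictor → (0.090000, -1.980360)
  k2 = (-1.980360, -0.258300)
  → (0.085982, -1.953095)
(x_1(0.1), x_2(0.1)) ≈ (0.0860, -1.9531)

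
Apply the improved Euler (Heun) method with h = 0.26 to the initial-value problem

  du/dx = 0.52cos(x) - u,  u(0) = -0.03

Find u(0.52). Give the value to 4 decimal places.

0.1783

Heun: k1 = f(x_n, u_n); k2 = f(x_n + h, u_n + h·k1); u_{n+1} = u_n + (h/2)·(k1 + k2).
x=0.000000, u=-0.030000:
  k1 = f(0.000000, -0.030000) = 0.550000
  k2 = f(0.260000, 0.113000) = 0.389523
  u ← -0.030000 + (0.26/2)·(0.550000 + 0.389523) = 0.092138
x=0.260000, u=0.092138:
  k1 = f(0.260000, 0.092138) = 0.410385
  k2 = f(0.520000, 0.198838) = 0.252428
  u ← 0.092138 + (0.26/2)·(0.410385 + 0.252428) = 0.178304
u(0.52) ≈ 0.1783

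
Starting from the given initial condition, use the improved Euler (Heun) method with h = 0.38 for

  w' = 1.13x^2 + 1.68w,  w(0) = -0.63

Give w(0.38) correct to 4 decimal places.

Heun: k1 = f(x_n, w_n); k2 = f(x_n + h, w_n + h·k1); w_{n+1} = w_n + (h/2)·(k1 + k2).
x=0.000000, w=-0.630000:
  k1 = f(0.000000, -0.630000) = -1.058400
  k2 = f(0.380000, -1.032192) = -1.570911
  w ← -0.630000 + (0.38/2)·(-1.058400 + (-1.570911)) = -1.129569
w(0.38) ≈ -1.1296

-1.1296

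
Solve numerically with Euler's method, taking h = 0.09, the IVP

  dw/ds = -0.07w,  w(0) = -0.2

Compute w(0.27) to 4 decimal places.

-0.1962

Euler: w_{n+1} = w_n + h·f(s_n, w_n).
s=0.000000, w=-0.200000: f=0.014000 → w ← -0.200000 + 0.09·0.014000 = -0.198740
s=0.090000, w=-0.198740: f=0.013912 → w ← -0.198740 + 0.09·0.013912 = -0.197488
s=0.180000, w=-0.197488: f=0.013824 → w ← -0.197488 + 0.09·0.013824 = -0.196244
w(0.27) ≈ -0.1962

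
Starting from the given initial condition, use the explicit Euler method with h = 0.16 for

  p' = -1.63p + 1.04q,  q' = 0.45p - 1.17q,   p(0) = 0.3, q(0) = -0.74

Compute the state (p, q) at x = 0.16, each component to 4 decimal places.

0.0986, -0.5799

Euler on (p,q): p_{n+1} = p_n + h·p', q_{n+1} = q_n + h·q'.
0.000000: (0.300000, -0.740000); f=(-1.258600, 1.000800) → (0.098624, -0.579872)
(p(0.16), q(0.16)) ≈ (0.0986, -0.5799)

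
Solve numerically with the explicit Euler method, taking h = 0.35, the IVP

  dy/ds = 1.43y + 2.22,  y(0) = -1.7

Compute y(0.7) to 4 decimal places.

Euler: y_{n+1} = y_n + h·f(s_n, y_n).
s=0.000000, y=-1.700000: f=-0.211000 → y ← -1.700000 + 0.35·(-0.211000) = -1.773850
s=0.350000, y=-1.773850: f=-0.316605 → y ← -1.773850 + 0.35·(-0.316605) = -1.884662
y(0.7) ≈ -1.8847

-1.8847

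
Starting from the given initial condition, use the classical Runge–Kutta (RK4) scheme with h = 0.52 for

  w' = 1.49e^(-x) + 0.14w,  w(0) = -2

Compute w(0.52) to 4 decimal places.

-1.5223

RK4: k1 = f(x_n, w_n); k2 = f(x_n + h/2, w_n + (h/2)·k1); k3 = f(x_n + h/2, w_n + (h/2)·k2); k4 = f(x_n + h, w_n + h·k3); w_{n+1} = w_n + (h/6)·(k1 + 2k2 + 2k3 + k4).
x=0.000000, w=-2.000000:
  k1 = f(0.000000, -2.000000) = 1.210000
  k2 = f(0.260000, -1.685400) = 0.912911
  k3 = f(0.260000, -1.762643) = 0.902097
  k4 = f(0.520000, -1.530910) = 0.671508
  w ← -2.000000 + (0.52/6)·(k1 + 2k2 + 2k3 + k4) = -1.522335
w(0.52) ≈ -1.5223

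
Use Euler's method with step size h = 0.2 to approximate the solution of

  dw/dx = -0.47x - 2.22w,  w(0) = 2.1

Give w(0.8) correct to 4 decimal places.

0.1176

Euler: w_{n+1} = w_n + h·f(x_n, w_n).
x=0.000000, w=2.100000: f=-4.662000 → w ← 2.100000 + 0.2·(-4.662000) = 1.167600
x=0.200000, w=1.167600: f=-2.686072 → w ← 1.167600 + 0.2·(-2.686072) = 0.630386
x=0.400000, w=0.630386: f=-1.587456 → w ← 0.630386 + 0.2·(-1.587456) = 0.312894
x=0.600000, w=0.312894: f=-0.976626 → w ← 0.312894 + 0.2·(-0.976626) = 0.117569
w(0.8) ≈ 0.1176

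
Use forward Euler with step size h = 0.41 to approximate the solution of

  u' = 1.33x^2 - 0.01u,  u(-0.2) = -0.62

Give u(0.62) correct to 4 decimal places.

Euler: u_{n+1} = u_n + h·f(x_n, u_n).
x=-0.200000, u=-0.620000: f=0.059400 → u ← -0.620000 + 0.41·0.059400 = -0.595646
x=0.210000, u=-0.595646: f=0.064609 → u ← -0.595646 + 0.41·0.064609 = -0.569156
u(0.62) ≈ -0.5692

-0.5692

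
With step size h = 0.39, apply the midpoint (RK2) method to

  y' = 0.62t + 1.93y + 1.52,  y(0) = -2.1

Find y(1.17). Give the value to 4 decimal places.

Midpoint: k1 = f(t_n, y_n); k2 = f(t_n + h/2, y_n + (h/2)·k1); y_{n+1} = y_n + h·k2.
t=0.000000, y=-2.100000:
  k1 = f(0.000000, -2.100000) = -2.533000
  k2 = f(0.195000, -2.593935) = -3.365395
  y ← -2.100000 + 0.39·(-3.365395) = -3.412504
t=0.390000, y=-3.412504:
  k1 = f(0.390000, -3.412504) = -4.824332
  k2 = f(0.585000, -4.353249) = -6.519070
  y ← -3.412504 + 0.39·(-6.519070) = -5.954941
t=0.780000, y=-5.954941:
  k1 = f(0.780000, -5.954941) = -9.489436
  k2 = f(0.975000, -7.805381) = -12.939886
  y ← -5.954941 + 0.39·(-12.939886) = -11.001497
y(1.17) ≈ -11.0015

-11.0015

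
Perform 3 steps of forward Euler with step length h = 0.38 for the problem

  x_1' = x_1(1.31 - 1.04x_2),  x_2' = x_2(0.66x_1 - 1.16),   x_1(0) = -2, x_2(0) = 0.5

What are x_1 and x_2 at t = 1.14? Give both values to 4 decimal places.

Euler on (x_1,x_2): x_1_{n+1} = x_1_n + h·x_1', x_2_{n+1} = x_2_n + h·x_2'.
0.000000: (-2.000000, 0.500000); f=(-1.580000, -1.240000) → (-2.600400, 0.028800)
0.380000: (-2.600400, 0.028800); f=(-3.328637, -0.082836) → (-3.865282, -0.002678)
0.760000: (-3.865282, -0.002678); f=(-5.074284, 0.009938) → (-5.793510, 0.001098)
(x_1(1.14), x_2(1.14)) ≈ (-5.7935, 0.0011)

-5.7935, 0.0011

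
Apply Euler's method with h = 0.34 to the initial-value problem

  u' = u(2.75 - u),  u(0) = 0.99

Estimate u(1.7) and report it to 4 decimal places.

2.7490

Euler: u_{n+1} = u_n + h·f(x_n, u_n).
x=0.000000, u=0.990000: f=1.742400 → u ← 0.990000 + 0.34·1.742400 = 1.582416
x=0.340000, u=1.582416: f=1.847604 → u ← 1.582416 + 0.34·1.847604 = 2.210601
x=0.680000, u=2.210601: f=1.192396 → u ← 2.210601 + 0.34·1.192396 = 2.616016
x=1.020000, u=2.616016: f=0.350505 → u ← 2.616016 + 0.34·0.350505 = 2.735187
x=1.360000, u=2.735187: f=0.040515 → u ← 2.735187 + 0.34·0.040515 = 2.748963
u(1.7) ≈ 2.7490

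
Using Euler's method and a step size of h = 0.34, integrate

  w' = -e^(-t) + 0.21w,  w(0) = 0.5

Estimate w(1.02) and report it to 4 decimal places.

-0.2069

Euler: w_{n+1} = w_n + h·f(t_n, w_n).
t=0.000000, w=0.500000: f=-0.895000 → w ← 0.500000 + 0.34·(-0.895000) = 0.195700
t=0.340000, w=0.195700: f=-0.670673 → w ← 0.195700 + 0.34·(-0.670673) = -0.032329
t=0.680000, w=-0.032329: f=-0.513406 → w ← -0.032329 + 0.34·(-0.513406) = -0.206887
w(1.02) ≈ -0.2069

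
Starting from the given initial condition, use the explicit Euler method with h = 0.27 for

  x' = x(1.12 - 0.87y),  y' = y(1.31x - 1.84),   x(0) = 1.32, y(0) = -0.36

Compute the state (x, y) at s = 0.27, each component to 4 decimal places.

1.8308, -0.3492

Euler on (x,y): x_{n+1} = x_n + h·x', y_{n+1} = y_n + h·y'.
0.000000: (1.320000, -0.360000); f=(1.891824, 0.039888) → (1.830792, -0.349230)
(x(0.27), y(0.27)) ≈ (1.8308, -0.3492)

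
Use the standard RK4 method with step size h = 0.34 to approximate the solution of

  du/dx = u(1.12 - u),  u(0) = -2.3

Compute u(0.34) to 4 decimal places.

RK4: k1 = f(x_n, u_n); k2 = f(x_n + h/2, u_n + (h/2)·k1); k3 = f(x_n + h/2, u_n + (h/2)·k2); k4 = f(x_n + h, u_n + h·k3); u_{n+1} = u_n + (h/6)·(k1 + 2k2 + 2k3 + k4).
x=0.000000, u=-2.300000:
  k1 = f(0.000000, -2.300000) = -7.866000
  k2 = f(0.170000, -3.637220) = -17.303056
  k3 = f(0.170000, -5.241519) = -33.344028
  k4 = f(0.340000, -13.636970) = -201.240346
  u ← -2.300000 + (0.34/6)·(k1 + 2k2 + 2k3 + k4) = -19.889362
u(0.34) ≈ -19.8894

-19.8894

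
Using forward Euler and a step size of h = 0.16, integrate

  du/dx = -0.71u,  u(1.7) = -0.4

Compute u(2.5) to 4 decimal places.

-0.2189

Euler: u_{n+1} = u_n + h·f(x_n, u_n).
x=1.700000, u=-0.400000: f=0.284000 → u ← -0.400000 + 0.16·0.284000 = -0.354560
x=1.860000, u=-0.354560: f=0.251738 → u ← -0.354560 + 0.16·0.251738 = -0.314282
x=2.020000, u=-0.314282: f=0.223140 → u ← -0.314282 + 0.16·0.223140 = -0.278580
x=2.180000, u=-0.278580: f=0.197791 → u ← -0.278580 + 0.16·0.197791 = -0.246933
x=2.340000, u=-0.246933: f=0.175322 → u ← -0.246933 + 0.16·0.175322 = -0.218881
u(2.5) ≈ -0.2189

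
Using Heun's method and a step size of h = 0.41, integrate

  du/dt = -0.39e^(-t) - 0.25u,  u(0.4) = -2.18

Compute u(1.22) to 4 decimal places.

-1.9077

Heun: k1 = f(t_n, u_n); k2 = f(t_n + h, u_n + h·k1); u_{n+1} = u_n + (h/2)·(k1 + k2).
t=0.400000, u=-2.180000:
  k1 = f(0.400000, -2.180000) = 0.283575
  k2 = f(0.810000, -2.063734) = 0.342439
  u ← -2.180000 + (0.41/2)·(0.283575 + 0.342439) = -2.051667
t=0.810000, u=-2.051667:
  k1 = f(0.810000, -2.051667) = 0.339422
  k2 = f(1.220000, -1.912504) = 0.362986
  u ← -2.051667 + (0.41/2)·(0.339422 + 0.362986) = -1.907673
u(1.22) ≈ -1.9077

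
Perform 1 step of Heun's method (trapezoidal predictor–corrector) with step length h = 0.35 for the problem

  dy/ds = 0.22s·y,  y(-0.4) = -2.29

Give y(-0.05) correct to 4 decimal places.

Heun: k1 = f(s_n, y_n); k2 = f(s_n + h, y_n + h·k1); y_{n+1} = y_n + (h/2)·(k1 + k2).
s=-0.400000, y=-2.290000:
  k1 = f(-0.400000, -2.290000) = 0.201520
  k2 = f(-0.050000, -2.219468) = 0.024414
  y ← -2.290000 + (0.35/2)·(0.201520 + 0.024414) = -2.250462
y(-0.05) ≈ -2.2505

-2.2505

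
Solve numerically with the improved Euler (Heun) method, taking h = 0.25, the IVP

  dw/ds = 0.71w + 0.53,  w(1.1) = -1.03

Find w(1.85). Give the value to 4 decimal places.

-1.2282

Heun: k1 = f(s_n, w_n); k2 = f(s_n + h, w_n + h·k1); w_{n+1} = w_n + (h/2)·(k1 + k2).
s=1.100000, w=-1.030000:
  k1 = f(1.100000, -1.030000) = -0.201300
  k2 = f(1.350000, -1.080325) = -0.237031
  w ← -1.030000 + (0.25/2)·(-0.201300 + (-0.237031)) = -1.084791
s=1.350000, w=-1.084791:
  k1 = f(1.350000, -1.084791) = -0.240202
  k2 = f(1.600000, -1.144842) = -0.282838
  w ← -1.084791 + (0.25/2)·(-0.240202 + (-0.282838)) = -1.150171
s=1.600000, w=-1.150171:
  k1 = f(1.600000, -1.150171) = -0.286622
  k2 = f(1.850000, -1.221827) = -0.337497
  w ← -1.150171 + (0.25/2)·(-0.286622 + (-0.337497)) = -1.228186
w(1.85) ≈ -1.2282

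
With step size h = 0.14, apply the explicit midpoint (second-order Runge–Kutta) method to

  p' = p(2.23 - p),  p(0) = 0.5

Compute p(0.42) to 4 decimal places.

Midpoint: k1 = f(t_n, p_n); k2 = f(t_n + h/2, p_n + (h/2)·k1); p_{n+1} = p_n + h·k2.
t=0.000000, p=0.500000:
  k1 = f(0.000000, 0.500000) = 0.865000
  k2 = f(0.070000, 0.560550) = 0.935810
  p ← 0.500000 + 0.14·0.935810 = 0.631013
t=0.140000, p=0.631013:
  k1 = f(0.140000, 0.631013) = 1.008982
  k2 = f(0.210000, 0.701642) = 1.072360
  p ← 0.631013 + 0.14·1.072360 = 0.781144
t=0.280000, p=0.781144:
  k1 = f(0.280000, 0.781144) = 1.131765
  k2 = f(0.350000, 0.860367) = 1.178387
  p ← 0.781144 + 0.14·1.178387 = 0.946118
p(0.42) ≈ 0.9461

0.9461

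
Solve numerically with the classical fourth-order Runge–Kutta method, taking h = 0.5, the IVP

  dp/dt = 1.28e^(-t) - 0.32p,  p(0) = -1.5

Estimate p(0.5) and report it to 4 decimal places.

RK4: k1 = f(t_n, p_n); k2 = f(t_n + h/2, p_n + (h/2)·k1); k3 = f(t_n + h/2, p_n + (h/2)·k2); k4 = f(t_n + h, p_n + h·k3); p_{n+1} = p_n + (h/6)·(k1 + 2k2 + 2k3 + k4).
t=0.000000, p=-1.500000:
  k1 = f(0.000000, -1.500000) = 1.760000
  k2 = f(0.250000, -1.060000) = 1.336065
  k3 = f(0.250000, -1.165984) = 1.369980
  k4 = f(0.500000, -0.815010) = 1.037162
  p ← -1.500000 + (0.5/6)·(k1 + 2k2 + 2k3 + k4) = -0.815896
p(0.5) ≈ -0.8159

-0.8159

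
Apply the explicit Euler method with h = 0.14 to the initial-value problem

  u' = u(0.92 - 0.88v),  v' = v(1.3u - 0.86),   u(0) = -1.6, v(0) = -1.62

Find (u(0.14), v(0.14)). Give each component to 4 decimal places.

-2.1254, -0.9532

Euler on (u,v): u_{n+1} = u_n + h·u', v_{n+1} = v_n + h·v'.
0.000000: (-1.600000, -1.620000); f=(-3.752960, 4.762800) → (-2.125414, -0.953208)
(u(0.14), v(0.14)) ≈ (-2.1254, -0.9532)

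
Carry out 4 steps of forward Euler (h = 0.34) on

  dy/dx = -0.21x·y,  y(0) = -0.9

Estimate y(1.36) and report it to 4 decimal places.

-0.7747

Euler: y_{n+1} = y_n + h·f(x_n, y_n).
x=0.000000, y=-0.900000: f=0.000000 → y ← -0.900000 + 0.34·0.000000 = -0.900000
x=0.340000, y=-0.900000: f=0.064260 → y ← -0.900000 + 0.34·0.064260 = -0.878152
x=0.680000, y=-0.878152: f=0.125400 → y ← -0.878152 + 0.34·0.125400 = -0.835516
x=1.020000, y=-0.835516: f=0.178967 → y ← -0.835516 + 0.34·0.178967 = -0.774667
y(1.36) ≈ -0.7747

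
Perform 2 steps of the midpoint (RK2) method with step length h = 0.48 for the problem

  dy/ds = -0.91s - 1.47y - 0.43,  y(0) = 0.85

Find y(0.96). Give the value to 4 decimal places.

Midpoint: k1 = f(s_n, y_n); k2 = f(s_n + h/2, y_n + (h/2)·k1); y_{n+1} = y_n + h·k2.
s=0.000000, y=0.850000:
  k1 = f(0.000000, 0.850000) = -1.679500
  k2 = f(0.240000, 0.446920) = -1.305372
  y ← 0.850000 + 0.48·(-1.305372) = 0.223421
s=0.480000, y=0.223421:
  k1 = f(0.480000, 0.223421) = -1.195229
  k2 = f(0.720000, -0.063434) = -0.991952
  y ← 0.223421 + 0.48·(-0.991952) = -0.252716
y(0.96) ≈ -0.2527

-0.2527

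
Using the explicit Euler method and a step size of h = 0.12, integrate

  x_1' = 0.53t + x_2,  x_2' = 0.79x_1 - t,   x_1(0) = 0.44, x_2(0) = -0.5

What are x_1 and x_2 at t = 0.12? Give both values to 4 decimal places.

Euler on (x_1,x_2): x_1_{n+1} = x_1_n + h·x_1', x_2_{n+1} = x_2_n + h·x_2'.
0.000000: (0.440000, -0.500000); f=(-0.500000, 0.347600) → (0.380000, -0.458288)
(x_1(0.12), x_2(0.12)) ≈ (0.3800, -0.4583)

0.3800, -0.4583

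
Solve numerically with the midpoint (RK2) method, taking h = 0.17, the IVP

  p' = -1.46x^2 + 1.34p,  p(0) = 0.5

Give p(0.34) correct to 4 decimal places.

Midpoint: k1 = f(x_n, p_n); k2 = f(x_n + h/2, p_n + (h/2)·k1); p_{n+1} = p_n + h·k2.
x=0.000000, p=0.500000:
  k1 = f(0.000000, 0.500000) = 0.670000
  k2 = f(0.085000, 0.556950) = 0.735765
  p ← 0.500000 + 0.17·0.735765 = 0.625080
x=0.170000, p=0.625080:
  k1 = f(0.170000, 0.625080) = 0.795413
  k2 = f(0.255000, 0.692690) = 0.833268
  p ← 0.625080 + 0.17·0.833268 = 0.766736
p(0.34) ≈ 0.7667

0.7667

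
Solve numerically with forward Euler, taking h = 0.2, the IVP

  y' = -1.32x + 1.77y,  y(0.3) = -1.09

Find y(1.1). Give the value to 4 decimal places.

-4.5900

Euler: y_{n+1} = y_n + h·f(x_n, y_n).
x=0.300000, y=-1.090000: f=-2.325300 → y ← -1.090000 + 0.2·(-2.325300) = -1.555060
x=0.500000, y=-1.555060: f=-3.412456 → y ← -1.555060 + 0.2·(-3.412456) = -2.237551
x=0.700000, y=-2.237551: f=-4.884466 → y ← -2.237551 + 0.2·(-4.884466) = -3.214444
x=0.900000, y=-3.214444: f=-6.877567 → y ← -3.214444 + 0.2·(-6.877567) = -4.589958
y(1.1) ≈ -4.5900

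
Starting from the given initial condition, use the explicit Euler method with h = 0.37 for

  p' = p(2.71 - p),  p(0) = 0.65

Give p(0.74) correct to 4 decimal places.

Euler: p_{n+1} = p_n + h·f(t_n, p_n).
t=0.000000, p=0.650000: f=1.339000 → p ← 0.650000 + 0.37·1.339000 = 1.145430
t=0.370000, p=1.145430: f=1.792105 → p ← 1.145430 + 0.37·1.792105 = 1.808509
p(0.74) ≈ 1.8085

1.8085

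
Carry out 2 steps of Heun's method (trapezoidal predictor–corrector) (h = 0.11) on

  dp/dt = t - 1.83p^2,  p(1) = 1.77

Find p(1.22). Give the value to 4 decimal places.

Heun: k1 = f(t_n, p_n); k2 = f(t_n + h, p_n + h·k1); p_{n+1} = p_n + (h/2)·(k1 + k2).
t=1.000000, p=1.770000:
  k1 = f(1.000000, 1.770000) = -4.733207
  k2 = f(1.110000, 1.249347) = -1.746389
  p ← 1.770000 + (0.11/2)·(-4.733207 + (-1.746389)) = 1.413622
t=1.110000, p=1.413622:
  k1 = f(1.110000, 1.413622) = -2.546940
  k2 = f(1.220000, 1.133459) = -1.131054
  p ← 1.413622 + (0.11/2)·(-2.546940 + (-1.131054)) = 1.211333
p(1.22) ≈ 1.2113

1.2113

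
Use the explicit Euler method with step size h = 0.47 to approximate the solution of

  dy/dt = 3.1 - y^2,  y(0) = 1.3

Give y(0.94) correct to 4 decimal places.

Euler: y_{n+1} = y_n + h·f(t_n, y_n).
t=0.000000, y=1.300000: f=1.410000 → y ← 1.300000 + 0.47·1.410000 = 1.962700
t=0.470000, y=1.962700: f=-0.752191 → y ← 1.962700 + 0.47·(-0.752191) = 1.609170
y(0.94) ≈ 1.6092

1.6092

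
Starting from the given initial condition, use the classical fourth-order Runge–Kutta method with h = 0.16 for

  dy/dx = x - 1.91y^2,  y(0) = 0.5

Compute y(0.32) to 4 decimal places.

RK4: k1 = f(x_n, y_n); k2 = f(x_n + h/2, y_n + (h/2)·k1); k3 = f(x_n + h/2, y_n + (h/2)·k2); k4 = f(x_n + h, y_n + h·k3); y_{n+1} = y_n + (h/6)·(k1 + 2k2 + 2k3 + k4).
x=0.000000, y=0.500000:
  k1 = f(0.000000, 0.500000) = -0.477500
  k2 = f(0.080000, 0.461800) = -0.327325
  k3 = f(0.080000, 0.473814) = -0.348794
  k4 = f(0.160000, 0.444193) = -0.216857
  y ← 0.500000 + (0.16/6)·(k1 + 2k2 + 2k3 + k4) = 0.445424
x=0.160000, y=0.445424:
  k1 = f(0.160000, 0.445424) = -0.218949
  k2 = f(0.240000, 0.427908) = -0.109731
  k3 = f(0.240000, 0.436646) = -0.124159
  k4 = f(0.320000, 0.425559) = -0.025901
  y ← 0.445424 + (0.16/6)·(k1 + 2k2 + 2k3 + k4) = 0.426421
y(0.32) ≈ 0.4264

0.4264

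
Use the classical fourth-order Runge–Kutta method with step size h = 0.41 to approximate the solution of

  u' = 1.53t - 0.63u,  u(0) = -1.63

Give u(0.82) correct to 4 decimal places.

-0.5362

RK4: k1 = f(t_n, u_n); k2 = f(t_n + h/2, u_n + (h/2)·k1); k3 = f(t_n + h/2, u_n + (h/2)·k2); k4 = f(t_n + h, u_n + h·k3); u_{n+1} = u_n + (h/6)·(k1 + 2k2 + 2k3 + k4).
t=0.000000, u=-1.630000:
  k1 = f(0.000000, -1.630000) = 1.026900
  k2 = f(0.205000, -1.419485) = 1.207926
  k3 = f(0.205000, -1.382375) = 1.184546
  k4 = f(0.410000, -1.144336) = 1.348232
  u ← -1.630000 + (0.41/6)·(k1 + 2k2 + 2k3 + k4) = -1.140728
t=0.410000, u=-1.140728:
  k1 = f(0.410000, -1.140728) = 1.345959
  k2 = f(0.615000, -0.864807) = 1.485778
  k3 = f(0.615000, -0.836144) = 1.467720
  k4 = f(0.820000, -0.538963) = 1.594147
  u ← -1.140728 + (0.41/6)·(k1 + 2k2 + 2k3 + k4) = -0.536176
u(0.82) ≈ -0.5362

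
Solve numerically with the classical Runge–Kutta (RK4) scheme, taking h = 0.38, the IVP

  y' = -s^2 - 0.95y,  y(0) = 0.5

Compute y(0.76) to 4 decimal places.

RK4: k1 = f(s_n, y_n); k2 = f(s_n + h/2, y_n + (h/2)·k1); k3 = f(s_n + h/2, y_n + (h/2)·k2); k4 = f(s_n + h, y_n + h·k3); y_{n+1} = y_n + (h/6)·(k1 + 2k2 + 2k3 + k4).
s=0.000000, y=0.500000:
  k1 = f(0.000000, 0.500000) = -0.475000
  k2 = f(0.190000, 0.409750) = -0.425363
  k3 = f(0.190000, 0.419181) = -0.434322
  k4 = f(0.380000, 0.334958) = -0.462610
  y ← 0.500000 + (0.38/6)·(k1 + 2k2 + 2k3 + k4) = 0.331725
s=0.380000, y=0.331725:
  k1 = f(0.380000, 0.331725) = -0.459538
  k2 = f(0.570000, 0.244412) = -0.557092
  k3 = f(0.570000, 0.225877) = -0.539483
  k4 = f(0.760000, 0.126721) = -0.697985
  y ← 0.331725 + (0.38/6)·(k1 + 2k2 + 2k3 + k4) = 0.119515
y(0.76) ≈ 0.1195

0.1195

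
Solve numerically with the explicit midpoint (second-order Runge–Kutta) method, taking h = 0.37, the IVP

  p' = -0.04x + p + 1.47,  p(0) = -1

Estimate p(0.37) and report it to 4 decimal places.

-0.7967

Midpoint: k1 = f(x_n, p_n); k2 = f(x_n + h/2, p_n + (h/2)·k1); p_{n+1} = p_n + h·k2.
x=0.000000, p=-1.000000:
  k1 = f(0.000000, -1.000000) = 0.470000
  k2 = f(0.185000, -0.913050) = 0.549550
  p ← -1.000000 + 0.37·0.549550 = -0.796666
p(0.37) ≈ -0.7967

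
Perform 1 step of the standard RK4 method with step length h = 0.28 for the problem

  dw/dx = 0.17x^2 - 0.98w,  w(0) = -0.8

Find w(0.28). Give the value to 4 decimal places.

RK4: k1 = f(x_n, w_n); k2 = f(x_n + h/2, w_n + (h/2)·k1); k3 = f(x_n + h/2, w_n + (h/2)·k2); k4 = f(x_n + h, w_n + h·k3); w_{n+1} = w_n + (h/6)·(k1 + 2k2 + 2k3 + k4).
x=0.000000, w=-0.800000:
  k1 = f(0.000000, -0.800000) = 0.784000
  k2 = f(0.140000, -0.690240) = 0.679767
  k3 = f(0.140000, -0.704833) = 0.694068
  k4 = f(0.280000, -0.605661) = 0.606876
  w ← -0.800000 + (0.28/6)·(k1 + 2k2 + 2k3 + k4) = -0.606868
w(0.28) ≈ -0.6069

-0.6069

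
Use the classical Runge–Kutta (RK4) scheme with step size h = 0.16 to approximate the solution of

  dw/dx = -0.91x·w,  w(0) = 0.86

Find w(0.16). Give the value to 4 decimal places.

RK4: k1 = f(x_n, w_n); k2 = f(x_n + h/2, w_n + (h/2)·k1); k3 = f(x_n + h/2, w_n + (h/2)·k2); k4 = f(x_n + h, w_n + h·k3); w_{n+1} = w_n + (h/6)·(k1 + 2k2 + 2k3 + k4).
x=0.000000, w=0.860000:
  k1 = f(0.000000, 0.860000) = 0.000000
  k2 = f(0.080000, 0.860000) = -0.062608
  k3 = f(0.080000, 0.854991) = -0.062243
  k4 = f(0.160000, 0.850041) = -0.123766
  w ← 0.860000 + (0.16/6)·(k1 + 2k2 + 2k3 + k4) = 0.850041
w(0.16) ≈ 0.8500

0.8500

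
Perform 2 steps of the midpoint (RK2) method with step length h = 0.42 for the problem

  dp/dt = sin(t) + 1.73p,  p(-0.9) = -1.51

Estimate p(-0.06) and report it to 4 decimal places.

-6.9358

Midpoint: k1 = f(t_n, p_n); k2 = f(t_n + h/2, p_n + (h/2)·k1); p_{n+1} = p_n + h·k2.
t=-0.900000, p=-1.510000:
  k1 = f(-0.900000, -1.510000) = -3.395627
  k2 = f(-0.690000, -2.223082) = -4.482468
  p ← -1.510000 + 0.42·(-4.482468) = -3.392637
t=-0.480000, p=-3.392637:
  k1 = f(-0.480000, -3.392637) = -6.331041
  k2 = f(-0.270000, -4.722155) = -8.436060
  p ← -3.392637 + 0.42·(-8.436060) = -6.935782
p(-0.06) ≈ -6.9358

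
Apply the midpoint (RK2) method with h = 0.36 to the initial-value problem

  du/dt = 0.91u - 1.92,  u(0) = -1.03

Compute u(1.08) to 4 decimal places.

Midpoint: k1 = f(t_n, u_n); k2 = f(t_n + h/2, u_n + (h/2)·k1); u_{n+1} = u_n + h·k2.
t=0.000000, u=-1.030000:
  k1 = f(0.000000, -1.030000) = -2.857300
  k2 = f(0.180000, -1.544314) = -3.325326
  u ← -1.030000 + 0.36·(-3.325326) = -2.227117
t=0.360000, u=-2.227117:
  k1 = f(0.360000, -2.227117) = -3.946677
  k2 = f(0.540000, -2.937519) = -4.593142
  u ← -2.227117 + 0.36·(-4.593142) = -3.880649
t=0.720000, u=-3.880649:
  k1 = f(0.720000, -3.880649) = -5.451390
  k2 = f(0.900000, -4.861899) = -6.344328
  u ← -3.880649 + 0.36·(-6.344328) = -6.164607
u(1.08) ≈ -6.1646

-6.1646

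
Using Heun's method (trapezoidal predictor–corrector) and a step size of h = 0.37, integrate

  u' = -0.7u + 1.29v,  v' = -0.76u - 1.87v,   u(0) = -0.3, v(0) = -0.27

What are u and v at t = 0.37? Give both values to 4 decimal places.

-0.2798, -0.0854

Heun on (u,v): k1 = f(t_n, state_n); k2 = f(t_n + h, state_n + h·k1); state_{n+1} = state_n + (h/2)·(k1 + k2).
0.000000: (-0.300000, -0.270000)
  k1 = (-0.138300, 0.732900)
  predictor → (-0.351171, 0.001173)
  k2 = (0.247333, 0.264696)
  → (-0.279829, -0.085445)
(u(0.37), v(0.37)) ≈ (-0.2798, -0.0854)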